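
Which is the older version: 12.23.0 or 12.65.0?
12.23.0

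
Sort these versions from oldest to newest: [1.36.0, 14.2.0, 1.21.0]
[1.21.0, 1.36.0, 14.2.0]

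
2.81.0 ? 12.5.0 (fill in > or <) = <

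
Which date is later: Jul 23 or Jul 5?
Jul 23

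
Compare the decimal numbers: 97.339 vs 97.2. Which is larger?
97.339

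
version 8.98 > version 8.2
True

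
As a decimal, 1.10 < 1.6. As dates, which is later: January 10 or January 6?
January 10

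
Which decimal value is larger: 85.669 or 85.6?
85.669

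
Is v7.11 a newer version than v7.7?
Yes. Version numbers are compared segment by segment as integers, not as decimals: minor version 11 > 7, so v7.11 > v7.7 (even though the decimal 7.11 < 7.7).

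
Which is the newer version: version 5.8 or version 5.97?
version 5.97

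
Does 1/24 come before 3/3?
Yes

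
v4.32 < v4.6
False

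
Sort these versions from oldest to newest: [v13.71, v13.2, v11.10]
[v11.10, v13.2, v13.71]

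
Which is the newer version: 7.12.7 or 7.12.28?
7.12.28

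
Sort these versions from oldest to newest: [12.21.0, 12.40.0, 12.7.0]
[12.7.0, 12.21.0, 12.40.0]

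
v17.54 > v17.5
True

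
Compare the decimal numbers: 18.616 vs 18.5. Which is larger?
18.616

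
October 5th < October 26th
True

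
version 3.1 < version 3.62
True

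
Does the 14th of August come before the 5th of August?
No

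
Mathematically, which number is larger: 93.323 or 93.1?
93.323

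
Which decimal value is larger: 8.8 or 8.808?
8.808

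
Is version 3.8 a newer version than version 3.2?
Yes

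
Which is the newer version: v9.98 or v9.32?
v9.98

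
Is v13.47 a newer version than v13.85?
No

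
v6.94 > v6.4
True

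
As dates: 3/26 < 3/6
False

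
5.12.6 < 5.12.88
True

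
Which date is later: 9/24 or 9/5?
9/24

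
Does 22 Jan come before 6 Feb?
Yes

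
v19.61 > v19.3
True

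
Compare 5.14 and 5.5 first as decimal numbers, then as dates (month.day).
As decimals: 5.14 < 5.5. As dates: 5/14 is later than 5/5 (day 14 > day 5).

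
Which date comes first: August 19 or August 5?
August 5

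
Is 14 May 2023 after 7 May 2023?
Yes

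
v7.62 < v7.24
False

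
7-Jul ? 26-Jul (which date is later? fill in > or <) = <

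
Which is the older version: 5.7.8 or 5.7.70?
5.7.8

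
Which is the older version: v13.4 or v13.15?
v13.4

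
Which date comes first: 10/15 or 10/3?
10/3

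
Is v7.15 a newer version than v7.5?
Yes. Version numbers are compared segment by segment as integers, not as decimals: minor version 15 > 5, so v7.15 > v7.5 (even though the decimal 7.15 < 7.5).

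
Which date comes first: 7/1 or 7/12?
7/1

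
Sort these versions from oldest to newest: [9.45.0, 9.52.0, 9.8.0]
[9.8.0, 9.45.0, 9.52.0]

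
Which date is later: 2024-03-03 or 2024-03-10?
2024-03-10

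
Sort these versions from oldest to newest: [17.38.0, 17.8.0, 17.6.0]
[17.6.0, 17.8.0, 17.38.0]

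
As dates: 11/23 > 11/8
True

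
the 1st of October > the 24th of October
False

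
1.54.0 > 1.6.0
True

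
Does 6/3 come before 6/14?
Yes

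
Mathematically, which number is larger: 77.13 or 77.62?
77.62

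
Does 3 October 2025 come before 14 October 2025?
Yes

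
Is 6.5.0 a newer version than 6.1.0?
Yes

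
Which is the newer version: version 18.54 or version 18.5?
version 18.54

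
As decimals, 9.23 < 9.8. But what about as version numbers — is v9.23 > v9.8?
True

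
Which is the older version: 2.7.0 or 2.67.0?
2.7.0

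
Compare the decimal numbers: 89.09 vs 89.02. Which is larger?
89.09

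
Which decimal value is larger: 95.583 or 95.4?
95.583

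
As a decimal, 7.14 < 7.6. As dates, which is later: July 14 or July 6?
July 14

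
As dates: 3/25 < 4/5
True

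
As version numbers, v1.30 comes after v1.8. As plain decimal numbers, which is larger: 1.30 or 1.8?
1.8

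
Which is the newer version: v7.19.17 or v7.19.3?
v7.19.17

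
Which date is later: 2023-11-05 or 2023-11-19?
2023-11-19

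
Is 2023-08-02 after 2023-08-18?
No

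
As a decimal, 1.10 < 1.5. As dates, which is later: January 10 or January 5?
January 10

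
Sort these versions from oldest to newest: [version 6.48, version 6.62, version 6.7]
[version 6.7, version 6.48, version 6.62]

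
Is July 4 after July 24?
No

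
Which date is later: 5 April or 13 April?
13 April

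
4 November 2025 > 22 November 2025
False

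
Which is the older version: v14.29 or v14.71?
v14.29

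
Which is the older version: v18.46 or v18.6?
v18.6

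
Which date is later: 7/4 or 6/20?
7/4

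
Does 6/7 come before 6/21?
Yes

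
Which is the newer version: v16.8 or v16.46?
v16.46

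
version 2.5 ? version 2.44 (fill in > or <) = <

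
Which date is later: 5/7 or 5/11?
5/11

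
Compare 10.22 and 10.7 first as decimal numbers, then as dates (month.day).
As decimals: 10.22 < 10.7. As dates: 10/22 is later than 10/7 (day 22 > day 7).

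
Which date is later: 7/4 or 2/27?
7/4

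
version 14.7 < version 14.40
True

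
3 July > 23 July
False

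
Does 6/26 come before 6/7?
No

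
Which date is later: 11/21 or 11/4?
11/21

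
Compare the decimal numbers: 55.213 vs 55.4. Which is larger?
55.4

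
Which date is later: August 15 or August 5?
August 15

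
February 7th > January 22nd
True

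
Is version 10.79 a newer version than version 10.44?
Yes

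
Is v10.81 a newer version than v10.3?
Yes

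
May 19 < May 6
False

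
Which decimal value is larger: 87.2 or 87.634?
87.634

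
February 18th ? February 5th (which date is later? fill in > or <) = >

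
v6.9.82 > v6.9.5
True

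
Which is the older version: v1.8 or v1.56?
v1.8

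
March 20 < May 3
True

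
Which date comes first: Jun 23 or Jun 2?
Jun 2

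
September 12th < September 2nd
False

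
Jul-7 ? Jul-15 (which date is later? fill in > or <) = <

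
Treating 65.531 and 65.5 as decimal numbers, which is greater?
65.531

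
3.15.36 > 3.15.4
True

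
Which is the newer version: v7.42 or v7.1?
v7.42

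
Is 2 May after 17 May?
No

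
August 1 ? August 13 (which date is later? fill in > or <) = <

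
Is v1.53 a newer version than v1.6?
Yes. Version numbers are compared segment by segment as integers, not as decimals: minor version 53 > 6, so v1.53 > v1.6 (even though the decimal 1.53 < 1.6).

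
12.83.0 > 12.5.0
True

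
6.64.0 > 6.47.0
True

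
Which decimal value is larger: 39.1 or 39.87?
39.87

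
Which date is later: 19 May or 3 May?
19 May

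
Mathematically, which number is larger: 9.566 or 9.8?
9.8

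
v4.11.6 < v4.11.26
True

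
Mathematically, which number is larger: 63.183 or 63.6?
63.6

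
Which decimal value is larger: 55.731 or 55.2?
55.731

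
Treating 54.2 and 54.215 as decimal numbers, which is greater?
54.215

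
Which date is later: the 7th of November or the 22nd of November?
the 22nd of November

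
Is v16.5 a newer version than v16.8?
No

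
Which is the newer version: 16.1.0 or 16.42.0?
16.42.0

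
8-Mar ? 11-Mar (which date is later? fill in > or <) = <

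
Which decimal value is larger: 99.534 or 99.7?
99.7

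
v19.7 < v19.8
True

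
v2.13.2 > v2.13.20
False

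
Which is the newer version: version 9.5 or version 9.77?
version 9.77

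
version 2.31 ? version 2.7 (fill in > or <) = >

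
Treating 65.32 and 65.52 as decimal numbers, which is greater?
65.52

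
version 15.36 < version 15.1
False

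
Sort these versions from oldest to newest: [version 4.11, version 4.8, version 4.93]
[version 4.8, version 4.11, version 4.93]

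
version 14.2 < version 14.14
True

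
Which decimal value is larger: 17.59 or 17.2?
17.59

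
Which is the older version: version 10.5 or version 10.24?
version 10.5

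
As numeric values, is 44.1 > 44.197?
False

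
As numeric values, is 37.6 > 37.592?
True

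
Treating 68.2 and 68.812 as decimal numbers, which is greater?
68.812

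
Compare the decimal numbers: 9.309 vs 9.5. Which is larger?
9.5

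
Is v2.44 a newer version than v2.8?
Yes. Version numbers are compared segment by segment as integers, not as decimals: minor version 44 > 8, so v2.44 > v2.8 (even though the decimal 2.44 < 2.8).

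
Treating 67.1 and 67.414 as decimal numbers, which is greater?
67.414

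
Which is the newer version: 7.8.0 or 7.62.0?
7.62.0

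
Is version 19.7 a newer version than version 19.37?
No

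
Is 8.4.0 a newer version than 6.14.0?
Yes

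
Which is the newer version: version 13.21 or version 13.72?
version 13.72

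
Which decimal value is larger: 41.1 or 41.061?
41.1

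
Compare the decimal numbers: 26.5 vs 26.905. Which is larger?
26.905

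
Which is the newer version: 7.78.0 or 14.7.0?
14.7.0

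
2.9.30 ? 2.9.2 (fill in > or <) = >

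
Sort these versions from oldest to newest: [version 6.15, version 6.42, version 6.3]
[version 6.3, version 6.15, version 6.42]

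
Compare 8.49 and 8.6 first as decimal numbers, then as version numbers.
As decimals: 8.49 < 8.6. As versions: v8.49 > v8.6 (minor version 49 > 6).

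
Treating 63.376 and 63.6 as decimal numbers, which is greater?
63.6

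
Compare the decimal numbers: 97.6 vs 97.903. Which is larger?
97.903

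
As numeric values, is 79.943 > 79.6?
True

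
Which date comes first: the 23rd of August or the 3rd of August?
the 3rd of August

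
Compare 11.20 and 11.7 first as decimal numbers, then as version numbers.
As decimals: 11.20 < 11.7. As versions: v11.20 > v11.7 (minor version 20 > 7).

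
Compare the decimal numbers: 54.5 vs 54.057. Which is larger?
54.5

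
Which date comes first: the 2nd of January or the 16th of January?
the 2nd of January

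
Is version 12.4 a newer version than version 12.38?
No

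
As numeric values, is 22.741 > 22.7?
True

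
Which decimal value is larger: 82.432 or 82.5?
82.5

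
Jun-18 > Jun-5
True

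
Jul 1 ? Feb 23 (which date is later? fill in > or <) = >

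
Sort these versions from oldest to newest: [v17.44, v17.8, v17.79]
[v17.8, v17.44, v17.79]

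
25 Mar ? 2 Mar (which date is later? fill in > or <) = >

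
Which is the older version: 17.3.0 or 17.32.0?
17.3.0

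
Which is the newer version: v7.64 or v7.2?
v7.64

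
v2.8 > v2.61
False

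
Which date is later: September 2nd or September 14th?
September 14th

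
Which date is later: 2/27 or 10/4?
10/4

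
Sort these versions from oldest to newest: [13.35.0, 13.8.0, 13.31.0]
[13.8.0, 13.31.0, 13.35.0]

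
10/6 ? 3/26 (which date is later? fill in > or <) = >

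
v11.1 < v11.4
True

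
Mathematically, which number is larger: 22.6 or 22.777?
22.777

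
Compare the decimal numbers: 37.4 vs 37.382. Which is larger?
37.4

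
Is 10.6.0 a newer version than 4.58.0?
Yes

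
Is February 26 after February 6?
Yes. Day 26 comes after day 6 in February — this is a date comparison, not a decimal one (the decimal 2.26 would be smaller than 2.6).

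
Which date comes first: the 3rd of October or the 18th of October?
the 3rd of October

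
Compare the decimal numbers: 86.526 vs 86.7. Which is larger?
86.7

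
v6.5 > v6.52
False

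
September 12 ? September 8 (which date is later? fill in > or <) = >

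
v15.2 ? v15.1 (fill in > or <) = >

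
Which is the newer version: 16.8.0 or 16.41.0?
16.41.0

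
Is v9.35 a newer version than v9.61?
No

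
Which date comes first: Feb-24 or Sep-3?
Feb-24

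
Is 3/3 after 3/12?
No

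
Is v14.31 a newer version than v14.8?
Yes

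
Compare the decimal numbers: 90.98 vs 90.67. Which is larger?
90.98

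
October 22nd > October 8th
True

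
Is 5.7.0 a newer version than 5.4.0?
Yes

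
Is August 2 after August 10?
No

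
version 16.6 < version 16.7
True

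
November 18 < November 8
False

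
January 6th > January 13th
False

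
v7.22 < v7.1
False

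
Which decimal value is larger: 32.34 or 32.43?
32.43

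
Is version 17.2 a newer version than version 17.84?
No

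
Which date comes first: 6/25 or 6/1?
6/1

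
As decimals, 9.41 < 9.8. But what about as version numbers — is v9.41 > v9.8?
True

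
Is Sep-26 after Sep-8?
Yes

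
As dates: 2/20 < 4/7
True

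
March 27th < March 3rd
False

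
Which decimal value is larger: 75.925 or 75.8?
75.925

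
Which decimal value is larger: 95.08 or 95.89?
95.89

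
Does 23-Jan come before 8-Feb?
Yes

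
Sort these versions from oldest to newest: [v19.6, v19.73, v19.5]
[v19.5, v19.6, v19.73]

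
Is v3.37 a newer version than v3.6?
Yes. Version numbers are compared segment by segment as integers, not as decimals: minor version 37 > 6, so v3.37 > v3.6 (even though the decimal 3.37 < 3.6).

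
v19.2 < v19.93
True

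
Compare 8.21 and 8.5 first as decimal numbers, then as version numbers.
As decimals: 8.21 < 8.5. As versions: v8.21 > v8.5 (minor version 21 > 5).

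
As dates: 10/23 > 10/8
True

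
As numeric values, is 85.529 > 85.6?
False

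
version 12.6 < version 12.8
True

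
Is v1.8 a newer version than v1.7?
Yes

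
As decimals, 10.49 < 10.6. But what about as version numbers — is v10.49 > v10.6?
True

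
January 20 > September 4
False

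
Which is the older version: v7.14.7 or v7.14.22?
v7.14.7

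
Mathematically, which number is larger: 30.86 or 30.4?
30.86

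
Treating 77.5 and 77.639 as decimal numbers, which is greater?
77.639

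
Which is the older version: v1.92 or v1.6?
v1.6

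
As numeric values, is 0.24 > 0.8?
False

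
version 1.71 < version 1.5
False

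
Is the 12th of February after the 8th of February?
Yes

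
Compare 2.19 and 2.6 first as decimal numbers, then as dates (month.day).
As decimals: 2.19 < 2.6. As dates: 2/19 is later than 2/6 (day 19 > day 6).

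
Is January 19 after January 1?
Yes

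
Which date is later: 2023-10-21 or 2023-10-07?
2023-10-21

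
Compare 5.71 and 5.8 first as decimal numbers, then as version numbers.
As decimals: 5.71 < 5.8. As versions: v5.71 > v5.8 (minor version 71 > 8).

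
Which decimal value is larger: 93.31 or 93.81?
93.81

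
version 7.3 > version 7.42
False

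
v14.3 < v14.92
True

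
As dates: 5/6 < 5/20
True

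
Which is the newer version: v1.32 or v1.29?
v1.32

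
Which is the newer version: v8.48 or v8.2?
v8.48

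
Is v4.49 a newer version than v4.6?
Yes. Version numbers are compared segment by segment as integers, not as decimals: minor version 49 > 6, so v4.49 > v4.6 (even though the decimal 4.49 < 4.6).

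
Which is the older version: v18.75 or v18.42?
v18.42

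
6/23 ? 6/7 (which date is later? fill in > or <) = >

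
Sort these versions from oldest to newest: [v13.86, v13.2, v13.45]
[v13.2, v13.45, v13.86]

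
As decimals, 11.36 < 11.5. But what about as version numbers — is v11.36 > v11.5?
True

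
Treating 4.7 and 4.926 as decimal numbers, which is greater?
4.926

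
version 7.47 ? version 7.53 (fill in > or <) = <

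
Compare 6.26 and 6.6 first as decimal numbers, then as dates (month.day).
As decimals: 6.26 < 6.6. As dates: 6/26 is later than 6/6 (day 26 > day 6).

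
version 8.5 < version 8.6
True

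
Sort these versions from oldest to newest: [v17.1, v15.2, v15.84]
[v15.2, v15.84, v17.1]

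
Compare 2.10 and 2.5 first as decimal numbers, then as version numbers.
As decimals: 2.10 < 2.5. As versions: v2.10 > v2.5 (minor version 10 > 5).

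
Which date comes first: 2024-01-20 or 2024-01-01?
2024-01-01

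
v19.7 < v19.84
True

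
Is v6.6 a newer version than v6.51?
No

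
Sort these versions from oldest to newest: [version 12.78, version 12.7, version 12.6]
[version 12.6, version 12.7, version 12.78]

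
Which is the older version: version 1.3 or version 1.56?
version 1.3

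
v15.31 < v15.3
False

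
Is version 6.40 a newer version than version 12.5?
No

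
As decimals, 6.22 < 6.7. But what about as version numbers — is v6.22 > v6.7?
True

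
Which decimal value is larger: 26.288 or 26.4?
26.4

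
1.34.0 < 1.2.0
False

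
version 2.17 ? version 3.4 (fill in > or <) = <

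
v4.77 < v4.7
False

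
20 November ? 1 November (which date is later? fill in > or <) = >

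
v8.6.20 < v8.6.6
False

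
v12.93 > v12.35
True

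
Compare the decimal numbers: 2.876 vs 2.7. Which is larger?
2.876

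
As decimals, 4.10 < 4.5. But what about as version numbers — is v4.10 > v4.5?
True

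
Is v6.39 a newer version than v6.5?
Yes. Version numbers are compared segment by segment as integers, not as decimals: minor version 39 > 5, so v6.39 > v6.5 (even though the decimal 6.39 < 6.5).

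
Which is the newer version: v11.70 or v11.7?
v11.70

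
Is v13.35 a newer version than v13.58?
No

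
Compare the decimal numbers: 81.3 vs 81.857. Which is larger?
81.857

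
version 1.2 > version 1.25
False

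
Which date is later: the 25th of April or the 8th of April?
the 25th of April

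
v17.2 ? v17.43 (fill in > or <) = <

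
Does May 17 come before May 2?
No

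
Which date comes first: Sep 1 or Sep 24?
Sep 1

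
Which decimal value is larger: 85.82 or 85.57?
85.82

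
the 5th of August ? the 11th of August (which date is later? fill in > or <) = <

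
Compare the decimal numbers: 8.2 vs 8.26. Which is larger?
8.26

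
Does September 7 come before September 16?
Yes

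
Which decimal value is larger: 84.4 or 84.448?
84.448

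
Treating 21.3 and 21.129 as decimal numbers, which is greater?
21.3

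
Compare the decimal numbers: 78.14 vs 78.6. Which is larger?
78.6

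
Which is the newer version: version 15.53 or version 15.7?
version 15.53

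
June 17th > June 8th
True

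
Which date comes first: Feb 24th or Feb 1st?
Feb 1st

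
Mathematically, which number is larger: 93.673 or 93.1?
93.673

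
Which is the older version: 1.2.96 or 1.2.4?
1.2.4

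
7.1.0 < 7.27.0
True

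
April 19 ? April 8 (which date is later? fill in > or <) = >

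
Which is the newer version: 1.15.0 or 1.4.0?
1.15.0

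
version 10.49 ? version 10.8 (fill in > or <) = >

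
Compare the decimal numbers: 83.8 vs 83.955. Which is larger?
83.955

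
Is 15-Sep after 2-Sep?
Yes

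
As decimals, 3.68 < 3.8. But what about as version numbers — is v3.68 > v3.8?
True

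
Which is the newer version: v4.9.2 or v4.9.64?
v4.9.64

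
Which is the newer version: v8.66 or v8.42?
v8.66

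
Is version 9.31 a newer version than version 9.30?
Yes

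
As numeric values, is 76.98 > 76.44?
True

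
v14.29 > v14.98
False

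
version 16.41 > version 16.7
True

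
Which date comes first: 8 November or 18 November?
8 November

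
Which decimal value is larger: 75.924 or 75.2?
75.924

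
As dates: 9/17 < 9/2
False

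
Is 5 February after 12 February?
No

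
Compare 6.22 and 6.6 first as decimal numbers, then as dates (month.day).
As decimals: 6.22 < 6.6. As dates: 6/22 is later than 6/6 (day 22 > day 6).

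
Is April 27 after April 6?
Yes. Day 27 comes after day 6 in April — this is a date comparison, not a decimal one (the decimal 4.27 would be smaller than 4.6).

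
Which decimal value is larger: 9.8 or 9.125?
9.8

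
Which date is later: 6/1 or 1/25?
6/1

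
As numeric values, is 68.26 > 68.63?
False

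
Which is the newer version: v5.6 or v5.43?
v5.43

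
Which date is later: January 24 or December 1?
December 1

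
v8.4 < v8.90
True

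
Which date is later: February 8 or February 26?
February 26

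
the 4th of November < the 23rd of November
True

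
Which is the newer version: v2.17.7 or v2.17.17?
v2.17.17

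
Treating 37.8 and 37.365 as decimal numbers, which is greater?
37.8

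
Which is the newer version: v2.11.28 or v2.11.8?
v2.11.28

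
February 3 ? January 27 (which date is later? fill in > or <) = >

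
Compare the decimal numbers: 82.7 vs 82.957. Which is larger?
82.957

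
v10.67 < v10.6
False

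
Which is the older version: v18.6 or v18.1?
v18.1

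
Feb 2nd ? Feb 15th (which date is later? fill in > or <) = <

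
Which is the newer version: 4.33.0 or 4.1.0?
4.33.0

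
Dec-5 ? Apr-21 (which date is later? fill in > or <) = >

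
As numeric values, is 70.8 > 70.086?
True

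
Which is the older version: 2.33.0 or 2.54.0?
2.33.0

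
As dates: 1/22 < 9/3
True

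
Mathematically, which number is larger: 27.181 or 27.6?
27.6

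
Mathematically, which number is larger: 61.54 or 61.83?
61.83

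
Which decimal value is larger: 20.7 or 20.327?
20.7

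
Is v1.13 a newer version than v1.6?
Yes. Version numbers are compared segment by segment as integers, not as decimals: minor version 13 > 6, so v1.13 > v1.6 (even though the decimal 1.13 < 1.6).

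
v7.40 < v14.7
True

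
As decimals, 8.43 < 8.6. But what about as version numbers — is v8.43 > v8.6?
True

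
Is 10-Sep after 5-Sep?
Yes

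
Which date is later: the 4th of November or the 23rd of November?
the 23rd of November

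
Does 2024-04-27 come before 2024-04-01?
No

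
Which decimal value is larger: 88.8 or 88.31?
88.8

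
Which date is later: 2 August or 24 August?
24 August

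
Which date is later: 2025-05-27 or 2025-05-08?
2025-05-27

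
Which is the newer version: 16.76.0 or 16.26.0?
16.76.0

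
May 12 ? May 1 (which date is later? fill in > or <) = >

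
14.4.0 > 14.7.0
False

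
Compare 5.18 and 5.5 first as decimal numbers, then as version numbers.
As decimals: 5.18 < 5.5. As versions: v5.18 > v5.5 (minor version 18 > 5).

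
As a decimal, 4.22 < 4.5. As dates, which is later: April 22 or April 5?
April 22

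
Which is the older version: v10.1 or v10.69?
v10.1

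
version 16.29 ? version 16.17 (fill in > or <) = >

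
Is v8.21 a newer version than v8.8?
Yes. Version numbers are compared segment by segment as integers, not as decimals: minor version 21 > 8, so v8.21 > v8.8 (even though the decimal 8.21 < 8.8).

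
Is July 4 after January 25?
Yes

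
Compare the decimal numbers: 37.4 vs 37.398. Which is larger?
37.4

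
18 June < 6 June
False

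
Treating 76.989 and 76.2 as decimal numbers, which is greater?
76.989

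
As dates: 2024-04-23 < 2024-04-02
False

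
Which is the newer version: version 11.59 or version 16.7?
version 16.7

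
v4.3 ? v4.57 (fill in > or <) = <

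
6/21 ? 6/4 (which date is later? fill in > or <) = >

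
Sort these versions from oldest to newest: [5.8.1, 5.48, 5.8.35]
[5.8.1, 5.8.35, 5.48]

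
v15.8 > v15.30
False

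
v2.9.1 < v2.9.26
True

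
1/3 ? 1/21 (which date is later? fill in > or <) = <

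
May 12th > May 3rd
True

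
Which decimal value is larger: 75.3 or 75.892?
75.892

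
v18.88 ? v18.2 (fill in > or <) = >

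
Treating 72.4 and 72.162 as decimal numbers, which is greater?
72.4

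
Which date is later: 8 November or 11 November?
11 November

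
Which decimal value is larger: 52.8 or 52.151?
52.8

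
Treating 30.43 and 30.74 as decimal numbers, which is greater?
30.74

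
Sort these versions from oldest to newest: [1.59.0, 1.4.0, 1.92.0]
[1.4.0, 1.59.0, 1.92.0]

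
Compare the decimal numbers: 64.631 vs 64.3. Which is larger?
64.631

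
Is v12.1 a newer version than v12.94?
No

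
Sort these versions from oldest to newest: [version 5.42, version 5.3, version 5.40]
[version 5.3, version 5.40, version 5.42]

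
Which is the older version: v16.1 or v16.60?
v16.1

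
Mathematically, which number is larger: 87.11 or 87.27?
87.27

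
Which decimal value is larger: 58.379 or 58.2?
58.379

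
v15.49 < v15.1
False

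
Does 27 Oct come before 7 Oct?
No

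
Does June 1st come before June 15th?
Yes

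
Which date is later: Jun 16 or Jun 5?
Jun 16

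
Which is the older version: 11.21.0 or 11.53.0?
11.21.0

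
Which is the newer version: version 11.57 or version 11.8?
version 11.57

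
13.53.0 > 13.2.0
True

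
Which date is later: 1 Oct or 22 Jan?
1 Oct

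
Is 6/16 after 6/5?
Yes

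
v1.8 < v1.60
True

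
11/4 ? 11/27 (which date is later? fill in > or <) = <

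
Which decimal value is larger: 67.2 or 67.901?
67.901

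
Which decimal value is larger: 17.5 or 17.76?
17.76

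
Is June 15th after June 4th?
Yes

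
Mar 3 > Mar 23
False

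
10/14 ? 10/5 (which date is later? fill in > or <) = >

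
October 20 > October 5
True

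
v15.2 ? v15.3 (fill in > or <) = <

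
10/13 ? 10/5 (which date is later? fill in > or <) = >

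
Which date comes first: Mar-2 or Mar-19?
Mar-2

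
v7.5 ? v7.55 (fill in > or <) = <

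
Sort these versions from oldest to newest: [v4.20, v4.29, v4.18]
[v4.18, v4.20, v4.29]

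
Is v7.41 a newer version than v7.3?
Yes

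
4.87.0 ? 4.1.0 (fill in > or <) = >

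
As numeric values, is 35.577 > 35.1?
True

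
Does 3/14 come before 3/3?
No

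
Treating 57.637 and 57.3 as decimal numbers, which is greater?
57.637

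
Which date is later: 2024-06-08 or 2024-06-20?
2024-06-20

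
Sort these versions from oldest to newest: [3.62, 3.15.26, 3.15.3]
[3.15.3, 3.15.26, 3.62]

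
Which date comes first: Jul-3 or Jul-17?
Jul-3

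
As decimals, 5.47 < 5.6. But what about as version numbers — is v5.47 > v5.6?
True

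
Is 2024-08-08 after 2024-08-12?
No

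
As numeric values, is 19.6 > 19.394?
True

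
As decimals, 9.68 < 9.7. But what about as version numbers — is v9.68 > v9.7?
True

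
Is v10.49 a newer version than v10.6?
Yes. Version numbers are compared segment by segment as integers, not as decimals: minor version 49 > 6, so v10.49 > v10.6 (even though the decimal 10.49 < 10.6).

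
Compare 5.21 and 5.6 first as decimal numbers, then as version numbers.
As decimals: 5.21 < 5.6. As versions: v5.21 > v5.6 (minor version 21 > 6).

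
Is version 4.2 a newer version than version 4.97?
No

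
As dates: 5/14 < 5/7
False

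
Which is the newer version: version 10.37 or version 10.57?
version 10.57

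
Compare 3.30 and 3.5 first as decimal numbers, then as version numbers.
As decimals: 3.30 < 3.5. As versions: v3.30 > v3.5 (minor version 30 > 5).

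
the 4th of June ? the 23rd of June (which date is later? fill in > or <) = <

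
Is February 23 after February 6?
Yes. Day 23 comes after day 6 in February — this is a date comparison, not a decimal one (the decimal 2.23 would be smaller than 2.6).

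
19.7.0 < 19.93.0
True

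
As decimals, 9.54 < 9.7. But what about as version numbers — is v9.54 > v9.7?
True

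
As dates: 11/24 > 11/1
True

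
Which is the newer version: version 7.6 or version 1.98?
version 7.6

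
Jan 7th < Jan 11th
True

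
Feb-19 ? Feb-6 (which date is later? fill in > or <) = >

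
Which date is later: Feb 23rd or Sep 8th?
Sep 8th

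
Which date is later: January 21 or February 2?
February 2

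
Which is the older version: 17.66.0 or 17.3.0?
17.3.0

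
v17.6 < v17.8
True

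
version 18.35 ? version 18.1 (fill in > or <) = >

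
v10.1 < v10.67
True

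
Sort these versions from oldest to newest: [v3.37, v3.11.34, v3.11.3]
[v3.11.3, v3.11.34, v3.37]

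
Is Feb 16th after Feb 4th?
Yes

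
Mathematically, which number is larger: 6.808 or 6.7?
6.808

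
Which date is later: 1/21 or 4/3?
4/3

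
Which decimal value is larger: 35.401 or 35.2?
35.401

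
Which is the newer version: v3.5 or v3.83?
v3.83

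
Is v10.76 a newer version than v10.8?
Yes. Version numbers are compared segment by segment as integers, not as decimals: minor version 76 > 8, so v10.76 > v10.8 (even though the decimal 10.76 < 10.8).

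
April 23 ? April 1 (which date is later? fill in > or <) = >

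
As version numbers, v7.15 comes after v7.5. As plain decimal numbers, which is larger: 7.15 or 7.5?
7.5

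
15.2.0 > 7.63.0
True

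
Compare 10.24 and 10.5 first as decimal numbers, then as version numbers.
As decimals: 10.24 < 10.5. As versions: v10.24 > v10.5 (minor version 24 > 5).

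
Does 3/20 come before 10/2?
Yes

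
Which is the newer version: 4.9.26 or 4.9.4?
4.9.26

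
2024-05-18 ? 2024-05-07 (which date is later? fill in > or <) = >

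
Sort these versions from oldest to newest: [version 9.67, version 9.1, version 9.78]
[version 9.1, version 9.67, version 9.78]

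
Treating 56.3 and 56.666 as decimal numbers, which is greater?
56.666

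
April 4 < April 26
True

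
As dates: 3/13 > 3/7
True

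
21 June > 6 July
False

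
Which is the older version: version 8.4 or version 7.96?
version 7.96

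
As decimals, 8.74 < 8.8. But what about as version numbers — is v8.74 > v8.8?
True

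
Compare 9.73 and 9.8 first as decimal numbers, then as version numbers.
As decimals: 9.73 < 9.8. As versions: v9.73 > v9.8 (minor version 73 > 8).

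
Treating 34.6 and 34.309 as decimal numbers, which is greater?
34.6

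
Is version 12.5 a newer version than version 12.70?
No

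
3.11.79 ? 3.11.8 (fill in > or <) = >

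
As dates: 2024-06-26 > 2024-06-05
True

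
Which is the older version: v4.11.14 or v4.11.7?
v4.11.7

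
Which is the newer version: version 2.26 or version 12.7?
version 12.7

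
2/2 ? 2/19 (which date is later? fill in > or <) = <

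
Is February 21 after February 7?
Yes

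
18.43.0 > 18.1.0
True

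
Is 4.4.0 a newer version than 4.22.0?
No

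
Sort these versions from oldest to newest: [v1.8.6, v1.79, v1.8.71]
[v1.8.6, v1.8.71, v1.79]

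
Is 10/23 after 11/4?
No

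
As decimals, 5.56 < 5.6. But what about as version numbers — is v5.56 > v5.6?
True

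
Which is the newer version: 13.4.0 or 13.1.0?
13.4.0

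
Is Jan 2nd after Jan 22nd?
No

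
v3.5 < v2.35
False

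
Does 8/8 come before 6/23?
No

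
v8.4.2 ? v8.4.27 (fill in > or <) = <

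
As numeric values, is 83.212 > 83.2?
True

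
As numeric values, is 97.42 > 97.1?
True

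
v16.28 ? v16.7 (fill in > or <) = >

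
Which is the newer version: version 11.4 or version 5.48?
version 11.4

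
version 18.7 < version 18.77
True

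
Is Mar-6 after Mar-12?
No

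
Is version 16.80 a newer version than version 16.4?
Yes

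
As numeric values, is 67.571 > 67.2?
True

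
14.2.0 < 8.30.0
False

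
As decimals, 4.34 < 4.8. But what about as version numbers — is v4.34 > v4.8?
True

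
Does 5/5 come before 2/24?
No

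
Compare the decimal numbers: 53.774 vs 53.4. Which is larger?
53.774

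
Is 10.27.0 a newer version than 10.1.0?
Yes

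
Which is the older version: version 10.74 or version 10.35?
version 10.35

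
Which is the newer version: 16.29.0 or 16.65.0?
16.65.0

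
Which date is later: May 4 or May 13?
May 13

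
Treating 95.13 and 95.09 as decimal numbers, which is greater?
95.13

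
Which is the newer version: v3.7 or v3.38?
v3.38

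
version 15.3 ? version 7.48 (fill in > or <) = >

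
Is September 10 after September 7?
Yes. Day 10 comes after day 7 in September — this is a date comparison, not a decimal one (the decimal 9.10 would be smaller than 9.7).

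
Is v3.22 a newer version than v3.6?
Yes. Version numbers are compared segment by segment as integers, not as decimals: minor version 22 > 6, so v3.22 > v3.6 (even though the decimal 3.22 < 3.6).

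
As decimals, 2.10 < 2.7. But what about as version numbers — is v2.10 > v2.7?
True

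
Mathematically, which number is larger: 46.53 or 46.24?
46.53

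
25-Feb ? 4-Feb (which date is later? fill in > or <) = >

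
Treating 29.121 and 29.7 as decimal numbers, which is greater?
29.7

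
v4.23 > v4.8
True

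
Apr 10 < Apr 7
False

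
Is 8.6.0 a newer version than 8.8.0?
No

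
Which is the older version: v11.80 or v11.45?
v11.45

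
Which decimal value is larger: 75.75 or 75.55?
75.75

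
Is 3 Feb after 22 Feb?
No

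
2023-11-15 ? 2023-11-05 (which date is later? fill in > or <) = >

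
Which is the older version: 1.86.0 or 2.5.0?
1.86.0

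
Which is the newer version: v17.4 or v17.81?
v17.81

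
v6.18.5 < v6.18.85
True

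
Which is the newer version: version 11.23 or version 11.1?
version 11.23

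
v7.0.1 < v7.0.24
True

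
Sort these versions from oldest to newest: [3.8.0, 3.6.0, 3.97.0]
[3.6.0, 3.8.0, 3.97.0]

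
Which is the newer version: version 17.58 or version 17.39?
version 17.58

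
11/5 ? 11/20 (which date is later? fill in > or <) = <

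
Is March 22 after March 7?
Yes. Day 22 comes after day 7 in March — this is a date comparison, not a decimal one (the decimal 3.22 would be smaller than 3.7).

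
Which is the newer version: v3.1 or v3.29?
v3.29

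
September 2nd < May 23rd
False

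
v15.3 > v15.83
False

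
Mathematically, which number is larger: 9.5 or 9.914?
9.914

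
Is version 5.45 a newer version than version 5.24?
Yes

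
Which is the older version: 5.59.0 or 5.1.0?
5.1.0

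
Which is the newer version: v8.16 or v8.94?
v8.94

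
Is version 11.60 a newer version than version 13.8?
No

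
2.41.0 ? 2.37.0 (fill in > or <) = >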